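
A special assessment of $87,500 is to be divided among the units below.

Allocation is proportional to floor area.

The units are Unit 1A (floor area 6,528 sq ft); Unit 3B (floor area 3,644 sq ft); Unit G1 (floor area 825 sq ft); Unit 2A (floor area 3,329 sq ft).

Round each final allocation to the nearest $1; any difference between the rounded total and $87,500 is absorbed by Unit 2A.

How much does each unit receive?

Floor area total: 14,326.
Proportional shares: Unit 1A 6,528/14,326 × $87,500 = 39,871.56; Unit 3B 3,644/14,326 × $87,500 = 22,256.74; Unit G1 825/14,326 × $87,500 = 5,038.92; Unit 2A 3,329/14,326 × $87,500 = 20,332.79.
Rounded to nearest $1: Unit 1A $39,872; Unit 3B $22,257; Unit G1 $5,039; Unit 2A $20,333. Sum = $87,501.
Difference $87,500 − $87,501 = −$1 applied to Unit 2A: Unit 2A becomes $20,332.

Unit 1A: $39,872 · Unit 3B: $22,257 · Unit G1: $5,039 · Unit 2A: $20,332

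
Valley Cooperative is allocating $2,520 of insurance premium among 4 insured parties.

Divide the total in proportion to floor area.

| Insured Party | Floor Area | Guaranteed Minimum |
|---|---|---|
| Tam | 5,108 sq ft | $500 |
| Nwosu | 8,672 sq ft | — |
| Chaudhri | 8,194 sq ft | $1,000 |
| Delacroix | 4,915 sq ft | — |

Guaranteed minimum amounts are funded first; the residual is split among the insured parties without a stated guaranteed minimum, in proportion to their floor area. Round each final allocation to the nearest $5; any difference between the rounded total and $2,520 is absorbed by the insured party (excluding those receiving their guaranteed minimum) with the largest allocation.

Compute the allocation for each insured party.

Minimums first: Tam $500; Chaudhri $1,000. Balance $1,020.
Balance split over remaining floor area 13,587: Nwosu 651.02 → $650; Delacroix 368.98 → $370.

Tam: $500; Nwosu: $650; Chaudhri: $1,000; Delacroix: $370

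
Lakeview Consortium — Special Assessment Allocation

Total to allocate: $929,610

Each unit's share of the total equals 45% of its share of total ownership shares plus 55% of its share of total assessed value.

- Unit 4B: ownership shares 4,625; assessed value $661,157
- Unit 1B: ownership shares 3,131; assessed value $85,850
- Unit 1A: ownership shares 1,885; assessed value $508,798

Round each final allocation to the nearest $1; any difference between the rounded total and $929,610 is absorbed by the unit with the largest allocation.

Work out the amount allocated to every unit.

Totals — ownership shares 9,641, assessed value 1,255,805.
Blended shares (45% ownership shares + 55% assessed value): Unit 4B 0.5054; Unit 1B 0.1837; Unit 1A 0.3108.
Pro-rata amounts: Unit 4B 469,861.38; Unit 1B 170,807.35; Unit 1A 288,941.27.
At nearest $1: Unit 4B $469,861; Unit 1B $170,807; Unit 1A $288,941. Sum = $929,609.
Difference $929,610 − $929,609 = +$1 applied to largest allocation (Unit 4B): Unit 4B becomes $469,862.

Unit 4B: $469,862 · Unit 1B: $170,807 · Unit 1A: $288,941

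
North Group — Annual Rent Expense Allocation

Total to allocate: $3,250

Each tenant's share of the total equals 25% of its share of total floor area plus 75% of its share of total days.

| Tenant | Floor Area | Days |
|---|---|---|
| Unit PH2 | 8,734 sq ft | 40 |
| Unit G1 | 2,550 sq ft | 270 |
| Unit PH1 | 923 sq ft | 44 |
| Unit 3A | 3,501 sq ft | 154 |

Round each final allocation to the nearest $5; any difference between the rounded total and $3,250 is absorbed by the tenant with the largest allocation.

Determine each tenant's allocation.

Unit PH2: $645 | Unit G1: $1,425 | Unit PH1: $260 | Unit 3A: $920

Totals — floor area 15,708, days 508.
Combined weights (25% floor area + 75% days): Unit PH2 0.1981; Unit G1 0.4392; Unit PH1 0.0797; Unit 3A 0.2831.
Proportional shares: Unit PH2 643.70; Unit G1 1,427.42; Unit PH1 258.86; Unit 3A 920.02.
Rounded to nearest $5: Unit PH2 $645; Unit G1 $1,425; Unit PH1 $260; Unit 3A $920. Sum = $3,250.
No rounding difference to absorb.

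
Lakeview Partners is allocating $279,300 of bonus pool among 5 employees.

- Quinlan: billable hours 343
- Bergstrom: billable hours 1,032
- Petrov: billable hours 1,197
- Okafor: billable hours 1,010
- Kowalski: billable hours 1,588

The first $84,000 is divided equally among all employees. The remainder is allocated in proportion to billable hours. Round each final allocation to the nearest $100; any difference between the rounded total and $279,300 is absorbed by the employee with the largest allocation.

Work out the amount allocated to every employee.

First tranche $84,000 split equally: $16,800 each.
Remainder $195,300 by billable hours (total 5,170): Quinlan 12,957.04 → $13,000; Bergstrom 38,984.45 → $39,000; Petrov 45,217.43 → $45,200; Okafor 38,153.38 → $38,200; Kowalski 59,987.70 → $60,000.
Rounding difference −$100 on remainder applied to Kowalski.
Totals: Quinlan $16,800 + $13,000 = $29,800; Bergstrom $16,800 + $39,000 = $55,800; Petrov $16,800 + $45,200 = $62,000; Okafor $16,800 + $38,200 = $55,000; Kowalski $16,800 + $59,900 = $76,700.

Quinlan: $29,800 · Bergstrom: $55,800 · Petrov: $62,000 · Okafor: $55,000 · Kowalski: $76,700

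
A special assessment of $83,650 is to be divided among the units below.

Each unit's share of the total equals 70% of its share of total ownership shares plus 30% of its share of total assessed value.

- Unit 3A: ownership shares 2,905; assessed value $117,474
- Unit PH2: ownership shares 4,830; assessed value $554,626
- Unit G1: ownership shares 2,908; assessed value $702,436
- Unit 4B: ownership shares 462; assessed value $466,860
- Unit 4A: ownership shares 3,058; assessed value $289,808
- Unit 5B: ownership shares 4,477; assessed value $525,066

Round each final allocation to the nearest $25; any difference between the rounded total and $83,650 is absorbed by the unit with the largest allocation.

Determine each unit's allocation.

Unit 3A: $10,225 · Unit PH2: $20,425 · Unit G1: $15,775 · Unit 4B: $5,850 · Unit 4A: $12,350 · Unit 5B: $19,025

Totals — ownership shares 18,640, assessed value 2,656,270.
Combined weights (70% ownership shares + 30% assessed value): Unit 3A 0.1224; Unit PH2 0.2440; Unit G1 0.1885; Unit 4B 0.0701; Unit 4A 0.1476; Unit 5B 0.2274.
Raw shares: Unit 3A 10,235.49; Unit PH2 20,412.59; Unit G1 15,771.32; Unit 4B 5,861.95; Unit 4A 12,344.24; Unit 5B 19,024.42.
Rounded to nearest $25: Unit 3A $10,225; Unit PH2 $20,425; Unit G1 $15,775; Unit 4B $5,850; Unit 4A $12,350; Unit 5B $19,025. Sum = $83,650.
No rounding difference to absorb.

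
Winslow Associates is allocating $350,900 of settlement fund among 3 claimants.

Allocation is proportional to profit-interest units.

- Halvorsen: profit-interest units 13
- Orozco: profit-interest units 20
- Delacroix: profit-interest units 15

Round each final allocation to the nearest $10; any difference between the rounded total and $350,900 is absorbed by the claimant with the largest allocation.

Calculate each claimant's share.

Halvorsen: $95,040 · Orozco: $146,200 · Delacroix: $109,660

Profit-interest units total: 48.
Unrounded shares: Halvorsen 13/48 × $350,900 = 95,035.42; Orozco 20/48 × $350,900 = 146,208.33; Delacroix 15/48 × $350,900 = 109,656.25.
Rounded to nearest $10: Halvorsen $95,040; Orozco $146,210; Delacroix $109,660. Sum = $350,910.
Difference $350,900 − $350,910 = −$10 applied to largest allocation (Orozco): Orozco becomes $146,200.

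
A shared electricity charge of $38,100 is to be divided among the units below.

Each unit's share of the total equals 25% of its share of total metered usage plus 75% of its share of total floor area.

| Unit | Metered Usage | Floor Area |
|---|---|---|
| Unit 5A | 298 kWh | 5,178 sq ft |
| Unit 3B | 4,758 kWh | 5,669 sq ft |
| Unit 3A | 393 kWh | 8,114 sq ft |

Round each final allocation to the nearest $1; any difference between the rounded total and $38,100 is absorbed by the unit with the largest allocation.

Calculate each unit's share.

Unit 5A: $8,324 · Unit 3B: $16,861 · Unit 3A: $12,915

Totals — metered usage 5,449, floor area 18,961.
Composite weights (25% metered usage + 75% floor area): Unit 5A 0.2185; Unit 3B 0.4425; Unit 3A 0.3390.
Raw shares: Unit 5A 8,324.37; Unit 3B 16,860.53; Unit 3A 12,915.10.
After rounding ($1): Unit 5A $8,324; Unit 3B $16,861; Unit 3A $12,915. Sum = $38,100.
Rounded total matches; no reconciliation needed.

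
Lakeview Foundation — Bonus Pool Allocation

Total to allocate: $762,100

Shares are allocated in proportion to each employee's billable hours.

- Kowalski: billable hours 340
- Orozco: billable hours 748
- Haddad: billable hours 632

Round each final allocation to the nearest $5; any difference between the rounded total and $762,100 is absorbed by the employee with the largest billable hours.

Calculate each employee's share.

Kowalski: $150,650 · Orozco: $331,425 · Haddad: $280,025

Combined billable hours = 340 + 748 + 632 = 1,720.
Proportional shares: Kowalski 150,647.67; Orozco 331,424.88; Haddad 280,027.44.
Rounded to nearest $5: Kowalski $150,650; Orozco $331,425; Haddad $280,025. Sum = $762,100.
Sum already equals the total — no adjustment.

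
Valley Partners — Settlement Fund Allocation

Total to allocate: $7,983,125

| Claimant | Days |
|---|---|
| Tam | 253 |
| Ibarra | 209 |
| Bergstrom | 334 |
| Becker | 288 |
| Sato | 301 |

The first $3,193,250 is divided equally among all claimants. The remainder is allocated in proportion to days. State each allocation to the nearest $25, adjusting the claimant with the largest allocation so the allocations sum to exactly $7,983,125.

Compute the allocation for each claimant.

Tam: $1,513,625 | Ibarra: $1,361,450 | Bergstrom: $1,793,750 | Becker: $1,634,675 | Sato: $1,679,625

$3,193,250 shared equally gives $638,650 per claimant.
Remainder $4,789,875 by days (total 1,385): Tam 874,973.56 → $874,975; Ibarra 722,804.24 → $722,800; Bergstrom 1,155,103.43 → $1,155,100; Becker 996,017.33 → $996,025; Sato 1,040,976.44 → $1,040,975.
Totals: Tam $638,650 + $874,975 = $1,513,625; Ibarra $638,650 + $722,800 = $1,361,450; Bergstrom $638,650 + $1,155,100 = $1,793,750; Becker $638,650 + $996,025 = $1,634,675; Sato $638,650 + $1,040,975 = $1,679,625.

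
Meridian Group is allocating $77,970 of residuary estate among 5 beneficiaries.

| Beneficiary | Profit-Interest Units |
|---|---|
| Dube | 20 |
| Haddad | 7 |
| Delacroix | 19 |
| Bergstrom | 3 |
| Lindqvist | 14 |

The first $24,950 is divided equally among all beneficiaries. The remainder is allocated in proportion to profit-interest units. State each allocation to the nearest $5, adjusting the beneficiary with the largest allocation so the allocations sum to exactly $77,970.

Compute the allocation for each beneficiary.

Equal tier: $24,950 ÷ 5 = $4,990 apiece.
Remainder $53,020 by profit-interest units (total 63): Dube 16,831.75 → $16,830; Haddad 5,891.11 → $5,890; Delacroix 15,990.16 → $15,990; Bergstrom 2,524.76 → $2,525; Lindqvist 11,782.22 → $11,780.
Rounding difference +$5 on remainder applied to Dube.
Totals: Dube $4,990 + $16,835 = $21,825; Haddad $4,990 + $5,890 = $10,880; Delacroix $4,990 + $15,990 = $20,980; Bergstrom $4,990 + $2,525 = $7,515; Lindqvist $4,990 + $11,780 = $16,770.

Dube: $21,825 | Haddad: $10,880 | Delacroix: $20,980 | Bergstrom: $7,515 | Lindqvist: $16,770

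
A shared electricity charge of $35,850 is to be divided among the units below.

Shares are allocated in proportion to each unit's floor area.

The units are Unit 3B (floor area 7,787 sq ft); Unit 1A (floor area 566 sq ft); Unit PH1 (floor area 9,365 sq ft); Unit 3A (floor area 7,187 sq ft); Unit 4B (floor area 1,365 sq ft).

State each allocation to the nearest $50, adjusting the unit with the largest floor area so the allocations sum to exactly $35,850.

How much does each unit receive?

Unit 3B: $10,650; Unit 1A: $750; Unit PH1: $12,800; Unit 3A: $9,800; Unit 4B: $1,850

Total floor area = 7,787 + 566 + 9,365 + 7,187 + 1,365 = 26,270.
Proportional shares: Unit 3B 10,626.72; Unit 1A 772.41; Unit PH1 12,780.18; Unit 3A 9,807.92; Unit 4B 1,862.78.
After rounding ($50): Unit 3B $10,650; Unit 1A $750; Unit PH1 $12,800; Unit 3A $9,800; Unit 4B $1,850. Sum = $35,850.
Sum already equals the total — no adjustment.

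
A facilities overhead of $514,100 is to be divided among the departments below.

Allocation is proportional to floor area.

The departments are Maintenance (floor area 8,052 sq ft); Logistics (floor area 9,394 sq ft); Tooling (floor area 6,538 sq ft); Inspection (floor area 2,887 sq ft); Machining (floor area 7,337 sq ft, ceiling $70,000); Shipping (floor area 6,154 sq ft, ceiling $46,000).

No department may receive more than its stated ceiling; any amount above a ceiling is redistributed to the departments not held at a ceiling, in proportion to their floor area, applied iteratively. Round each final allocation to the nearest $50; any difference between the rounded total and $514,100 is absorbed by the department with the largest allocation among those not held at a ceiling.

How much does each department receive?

Maintenance: $119,300; Logistics: $139,200; Tooling: $96,850; Inspection: $42,750; Machining: $70,000; Shipping: $46,000

Sum of floor area: 40,362.
Proportional shares (ignoring caps): Maintenance 102,560.16; Logistics 119,653.52; Tooling 83,276.00; Inspection 36,772.38; Machining 93,453.04; Shipping 78,384.90.
Cap binds for Machining ($70,000), Shipping ($46,000); remaining pool $398,100 reallocated over remaining floor area 26,871.
Redistributed shares: Maintenance 119,292.22 → $119,300; Logistics 139,174.25 → $139,150; Tooling 96,861.96 → $96,850; Inspection 42,771.56 → $42,750.
Rounding difference +$50 applied to Logistics → $139,200.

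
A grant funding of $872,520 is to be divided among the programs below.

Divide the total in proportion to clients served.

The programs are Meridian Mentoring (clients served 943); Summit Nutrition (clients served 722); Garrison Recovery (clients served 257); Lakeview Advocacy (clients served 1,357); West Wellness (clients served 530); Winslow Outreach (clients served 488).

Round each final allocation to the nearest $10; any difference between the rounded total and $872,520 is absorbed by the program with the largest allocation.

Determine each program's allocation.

Meridian Mentoring: $191,480 | Summit Nutrition: $146,600 | Garrison Recovery: $52,180 | Lakeview Advocacy: $275,550 | West Wellness: $107,620 | Winslow Outreach: $99,090

Sum of clients served: 4,297.
Pro-rata amounts: Meridian Mentoring 943/4,297 × $872,520 = 191,479.26; Summit Nutrition 722/4,297 × $872,520 = 146,604.48; Garrison Recovery 257/4,297 × $872,520 = 52,184.70; Lakeview Advocacy 1,357/4,297 × $872,520 = 275,543.32; West Wellness 530/4,297 × $872,520 = 107,618.25; Winslow Outreach 488/4,297 × $872,520 = 99,090.01.
After rounding ($10): Meridian Mentoring $191,480; Summit Nutrition $146,600; Garrison Recovery $52,180; Lakeview Advocacy $275,540; West Wellness $107,620; Winslow Outreach $99,090. Sum = $872,510.
Difference $872,520 − $872,510 = +$10 applied to largest allocation (Lakeview Advocacy): Lakeview Advocacy becomes $275,550.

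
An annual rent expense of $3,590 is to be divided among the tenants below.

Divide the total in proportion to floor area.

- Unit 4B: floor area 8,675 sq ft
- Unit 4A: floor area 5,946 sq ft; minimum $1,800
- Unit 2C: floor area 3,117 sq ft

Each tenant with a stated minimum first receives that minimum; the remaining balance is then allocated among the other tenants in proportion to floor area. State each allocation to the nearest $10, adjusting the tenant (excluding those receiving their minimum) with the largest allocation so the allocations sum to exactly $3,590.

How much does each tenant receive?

Unit 4B: $1,320 | Unit 4A: $1,800 | Unit 2C: $470

Guaranteed amounts: Unit 4A $1,800. Residual $1,790.
Residual split over remaining floor area 11,792: Unit 4B 1,316.85 → $1,320; Unit 2C 473.15 → $470.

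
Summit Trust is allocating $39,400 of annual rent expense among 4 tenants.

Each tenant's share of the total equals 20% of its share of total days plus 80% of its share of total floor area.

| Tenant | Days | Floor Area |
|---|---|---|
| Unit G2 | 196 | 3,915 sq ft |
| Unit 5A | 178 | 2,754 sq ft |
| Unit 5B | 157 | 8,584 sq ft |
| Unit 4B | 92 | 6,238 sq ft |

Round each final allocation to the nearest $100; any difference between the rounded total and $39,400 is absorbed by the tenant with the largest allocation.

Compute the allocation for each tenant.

Unit G2: $8,200; Unit 5A: $6,300; Unit 5B: $14,600; Unit 4B: $10,300

Totals — days 623, floor area 21,491.
Combined weights (20% days + 80% floor area): Unit G2 0.2087; Unit 5A 0.1597; Unit 5B 0.3699; Unit 4B 0.2617.
Unrounded shares: Unit G2 8,221.08; Unit 5A 6,290.61; Unit 5B 14,575.62; Unit 4B 10,312.69.
Rounded to nearest $100: Unit G2 $8,200; Unit 5A $6,300; Unit 5B $14,600; Unit 4B $10,300. Sum = $39,400.
Sum already equals the total — no adjustment.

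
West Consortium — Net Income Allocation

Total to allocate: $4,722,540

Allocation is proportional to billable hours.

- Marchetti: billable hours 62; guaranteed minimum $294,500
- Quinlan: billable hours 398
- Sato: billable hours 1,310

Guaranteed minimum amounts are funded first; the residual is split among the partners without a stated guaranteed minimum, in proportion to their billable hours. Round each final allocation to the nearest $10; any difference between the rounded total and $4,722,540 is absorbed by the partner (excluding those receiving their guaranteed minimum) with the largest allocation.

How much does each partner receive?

Marchetti: $294,500; Quinlan: $1,031,830; Sato: $3,396,210

Guaranteed amounts: Marchetti $294,500. Residual $4,428,040.
Residual split over remaining billable hours 1,708: Quinlan 1,031,826.65 → $1,031,830; Sato 3,396,213.35 → $3,396,210.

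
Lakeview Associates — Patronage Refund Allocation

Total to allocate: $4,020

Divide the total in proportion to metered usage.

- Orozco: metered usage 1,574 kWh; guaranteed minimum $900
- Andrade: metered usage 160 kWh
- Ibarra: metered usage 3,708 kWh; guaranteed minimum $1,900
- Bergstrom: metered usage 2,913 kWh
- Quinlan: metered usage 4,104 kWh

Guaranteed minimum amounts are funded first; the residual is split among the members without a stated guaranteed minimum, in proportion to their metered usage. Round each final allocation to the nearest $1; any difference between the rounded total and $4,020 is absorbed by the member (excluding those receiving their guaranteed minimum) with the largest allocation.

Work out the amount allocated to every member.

Fund the minimums — Orozco $900; Ibarra $1,900. Residual $1,220.
Residual split over remaining metered usage 7,177: Andrade 27.20 → $27; Bergstrom 495.17 → $495; Quinlan 697.63 → $698.

Orozco: $900 | Andrade: $27 | Ibarra: $1,900 | Bergstrom: $495 | Quinlan: $698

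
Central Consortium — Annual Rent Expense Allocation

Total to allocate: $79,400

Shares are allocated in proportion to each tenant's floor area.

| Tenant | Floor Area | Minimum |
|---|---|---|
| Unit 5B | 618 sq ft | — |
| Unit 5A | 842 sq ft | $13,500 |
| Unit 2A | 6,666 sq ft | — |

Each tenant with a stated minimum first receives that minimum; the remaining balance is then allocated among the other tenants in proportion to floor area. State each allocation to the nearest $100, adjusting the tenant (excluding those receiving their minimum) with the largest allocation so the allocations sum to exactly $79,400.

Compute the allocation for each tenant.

Unit 5B: $5,600 · Unit 5A: $13,500 · Unit 2A: $60,300

Minimums first: Unit 5A $13,500. Remaining pool $65,900.
Remaining pool split over remaining floor area 7,284: Unit 5B 5,591.19 → $5,600; Unit 2A 60,308.81 → $60,300.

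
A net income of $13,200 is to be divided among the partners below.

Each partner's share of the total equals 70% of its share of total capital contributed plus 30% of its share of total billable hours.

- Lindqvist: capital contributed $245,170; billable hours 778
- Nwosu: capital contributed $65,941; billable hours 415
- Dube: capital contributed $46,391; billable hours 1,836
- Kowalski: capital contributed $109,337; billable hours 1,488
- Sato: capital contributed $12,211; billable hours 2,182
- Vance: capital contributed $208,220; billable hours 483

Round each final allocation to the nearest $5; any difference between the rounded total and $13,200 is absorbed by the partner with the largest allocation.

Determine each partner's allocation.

Lindqvist: $3,730 | Nwosu: $1,115 | Dube: $1,635 | Kowalski: $2,290 | Sato: $1,365 | Vance: $3,065

Totals — capital contributed 687,270, billable hours 7,182.
Composite weights (70% capital contributed + 30% billable hours): Lindqvist 0.2822; Nwosu 0.0845; Dube 0.1239; Kowalski 0.1735; Sato 0.1036; Vance 0.2323.
Unrounded shares: Lindqvist 3,725.16; Nwosu 1,115.37; Dube 1,636.03; Kowalski 2,290.43; Sato 1,367.28; Vance 3,065.73.
At nearest $5: Lindqvist $3,725; Nwosu $1,115; Dube $1,635; Kowalski $2,290; Sato $1,365; Vance $3,065. Sum = $13,195.
Difference $13,200 − $13,195 = +$5 applied to largest allocation (Lindqvist): Lindqvist becomes $3,730.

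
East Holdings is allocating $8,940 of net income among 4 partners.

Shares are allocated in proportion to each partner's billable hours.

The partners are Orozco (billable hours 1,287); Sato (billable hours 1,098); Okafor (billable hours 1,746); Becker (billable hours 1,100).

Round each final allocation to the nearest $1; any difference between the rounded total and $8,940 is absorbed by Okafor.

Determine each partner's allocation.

Total billable hours = 5,231.
Proportional shares: Orozco 1,287/5,231 × $8,940 = 2,199.54; Sato 1,098/5,231 × $8,940 = 1,876.53; Okafor 1,746/5,231 × $8,940 = 2,983.99; Becker 1,100/5,231 × $8,940 = 1,879.95.
At nearest $1: Orozco $2,200; Sato $1,877; Okafor $2,984; Becker $1,880. Sum = $8,941.
Difference $8,940 − $8,941 = −$1 applied to Okafor: Okafor becomes $2,983.

Orozco: $2,200 · Sato: $1,877 · Okafor: $2,983 · Becker: $1,880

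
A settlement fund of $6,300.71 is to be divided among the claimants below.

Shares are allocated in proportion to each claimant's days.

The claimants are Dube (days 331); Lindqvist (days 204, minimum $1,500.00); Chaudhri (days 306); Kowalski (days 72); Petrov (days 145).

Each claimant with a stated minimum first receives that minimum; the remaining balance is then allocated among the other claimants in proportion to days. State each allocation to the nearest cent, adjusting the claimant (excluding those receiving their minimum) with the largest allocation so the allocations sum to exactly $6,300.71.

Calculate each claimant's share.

Fund the minimums — Lindqvist $1,500.00. Remaining pool $4,800.71.
Remaining pool split over remaining days 854: Dube 1,860.6967 → $1,860.70; Chaudhri 1,720.1607 → $1,720.16; Kowalski 404.7437 → $404.74; Petrov 815.1088 → $815.11.

Dube: $1,860.70 · Lindqvist: $1,500.00 · Chaudhri: $1,720.16 · Kowalski: $404.74 · Petrov: $815.11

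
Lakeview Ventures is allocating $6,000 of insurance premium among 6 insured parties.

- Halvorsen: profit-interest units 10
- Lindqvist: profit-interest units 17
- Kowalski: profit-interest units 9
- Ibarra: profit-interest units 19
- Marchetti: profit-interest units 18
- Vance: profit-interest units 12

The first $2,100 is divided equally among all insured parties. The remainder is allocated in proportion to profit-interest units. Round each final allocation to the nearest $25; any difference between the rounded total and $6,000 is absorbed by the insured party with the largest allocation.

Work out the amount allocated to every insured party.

Halvorsen: $800 · Lindqvist: $1,125 · Kowalski: $775 · Ibarra: $1,225 · Marchetti: $1,175 · Vance: $900

$2,100 shared equally gives $350 per insured party.
Remainder $3,900 by profit-interest units (total 85): Halvorsen 458.82 → $450; Lindqvist 780.00 → $775; Kowalski 412.94 → $425; Ibarra 871.76 → $875; Marchetti 825.88 → $825; Vance 550.59 → $550.
Totals: Halvorsen $350 + $450 = $800; Lindqvist $350 + $775 = $1,125; Kowalski $350 + $425 = $775; Ibarra $350 + $875 = $1,225; Marchetti $350 + $825 = $1,175; Vance $350 + $550 = $900.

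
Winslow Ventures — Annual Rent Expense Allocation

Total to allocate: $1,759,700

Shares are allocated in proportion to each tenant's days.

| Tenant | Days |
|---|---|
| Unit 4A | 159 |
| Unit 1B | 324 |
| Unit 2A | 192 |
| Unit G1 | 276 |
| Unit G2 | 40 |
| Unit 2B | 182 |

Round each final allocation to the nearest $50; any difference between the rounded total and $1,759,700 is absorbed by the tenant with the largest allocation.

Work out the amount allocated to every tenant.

Sum of days: 1,173.
Pro-rata amounts: Unit 4A 159/1,173 × $1,759,700 = 238,527.11; Unit 1B 324/1,173 × $1,759,700 = 486,055.24; Unit 2A 192/1,173 × $1,759,700 = 288,032.74; Unit G1 276/1,173 × $1,759,700 = 414,047.06; Unit G2 40/1,173 × $1,759,700 = 60,006.82; Unit 2B 182/1,173 × $1,759,700 = 273,031.03.
After rounding ($50): Unit 4A $238,550; Unit 1B $486,050; Unit 2A $288,050; Unit G1 $414,050; Unit G2 $60,000; Unit 2B $273,050. Sum = $1,759,750.
Difference $1,759,700 − $1,759,750 = −$50 applied to largest allocation (Unit 1B): Unit 1B becomes $486,000.

Unit 4A: $238,550 | Unit 1B: $486,000 | Unit 2A: $288,050 | Unit G1: $414,050 | Unit G2: $60,000 | Unit 2B: $273,050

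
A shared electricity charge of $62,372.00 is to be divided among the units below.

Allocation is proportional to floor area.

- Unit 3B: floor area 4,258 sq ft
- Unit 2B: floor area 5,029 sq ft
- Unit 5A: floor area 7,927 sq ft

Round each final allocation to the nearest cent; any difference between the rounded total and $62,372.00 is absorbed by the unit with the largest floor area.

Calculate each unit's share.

Sum of floor area: 4,258 + 5,029 + 7,927 = 17,214.
Unrounded shares: Unit 3B 15,428.1385; Unit 2B 18,221.7258; Unit 5A 28,722.1357.
After rounding (cent): Unit 3B $15,428.14; Unit 2B $18,221.73; Unit 5A $28,722.14. Sum = $62,372.01.
Difference $62,372.00 − $62,372.01 = −$0.01 applied to largest floor area (Unit 5A): Unit 5A becomes $28,722.13.

Unit 3B: $15,428.14 · Unit 2B: $18,221.73 · Unit 5A: $28,722.13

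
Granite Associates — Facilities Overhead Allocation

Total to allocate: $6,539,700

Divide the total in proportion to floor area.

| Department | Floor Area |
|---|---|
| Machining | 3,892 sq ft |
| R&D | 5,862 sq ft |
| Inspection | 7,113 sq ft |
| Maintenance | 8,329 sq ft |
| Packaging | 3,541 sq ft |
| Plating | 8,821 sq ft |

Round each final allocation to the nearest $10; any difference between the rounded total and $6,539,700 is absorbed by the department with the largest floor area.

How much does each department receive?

Sum of floor area: 37,558.
Unrounded shares: Machining 3,892/37,558 × $6,539,700 = 677,685.51; R&D 5,862/37,558 × $6,539,700 = 1,020,707.21; Inspection 7,113/37,558 × $6,539,700 = 1,238,534.70; Maintenance 8,329/37,558 × $6,539,700 = 1,450,267.89; Packaging 3,541/37,558 × $6,539,700 = 616,568.45; Plating 8,821/37,558 × $6,539,700 = 1,535,936.25.
At nearest $10: Machining $677,690; R&D $1,020,710; Inspection $1,238,530; Maintenance $1,450,270; Packaging $616,570; Plating $1,535,940. Sum = $6,539,710.
Difference $6,539,700 − $6,539,710 = −$10 applied to largest floor area (Plating): Plating becomes $1,535,930.

Machining: $677,690 | R&D: $1,020,710 | Inspection: $1,238,530 | Maintenance: $1,450,270 | Packaging: $616,570 | Plating: $1,535,930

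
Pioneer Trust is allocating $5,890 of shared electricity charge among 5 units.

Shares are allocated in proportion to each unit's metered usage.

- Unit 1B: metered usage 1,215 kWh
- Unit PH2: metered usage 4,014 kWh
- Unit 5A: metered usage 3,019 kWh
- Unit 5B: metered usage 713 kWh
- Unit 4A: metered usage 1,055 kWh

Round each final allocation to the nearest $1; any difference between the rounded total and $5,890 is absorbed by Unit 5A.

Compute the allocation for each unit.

Total metered usage = 10,016.
Raw shares: Unit 1B 1,215/10,016 × $5,890 = 714.49; Unit PH2 4,014/10,016 × $5,890 = 2,360.47; Unit 5A 3,019/10,016 × $5,890 = 1,775.35; Unit 5B 713/10,016 × $5,890 = 419.29; Unit 4A 1,055/10,016 × $5,890 = 620.40.
After rounding ($1): Unit 1B $714; Unit PH2 $2,360; Unit 5A $1,775; Unit 5B $419; Unit 4A $620. Sum = $5,888.
Difference $5,890 − $5,888 = +$2 applied to Unit 5A: Unit 5A becomes $1,777.

Unit 1B: $714 · Unit PH2: $2,360 · Unit 5A: $1,777 · Unit 5B: $419 · Unit 4A: $620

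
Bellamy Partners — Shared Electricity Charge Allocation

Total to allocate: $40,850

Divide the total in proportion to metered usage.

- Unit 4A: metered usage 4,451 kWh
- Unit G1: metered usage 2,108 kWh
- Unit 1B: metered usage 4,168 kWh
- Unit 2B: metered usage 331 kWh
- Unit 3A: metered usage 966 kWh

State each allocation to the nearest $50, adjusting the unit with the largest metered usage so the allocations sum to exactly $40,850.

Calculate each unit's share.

Unit 4A: $15,150 · Unit G1: $7,150 · Unit 1B: $14,150 · Unit 2B: $1,100 · Unit 3A: $3,300

Sum of metered usage: 12,024.
Raw shares: Unit 4A 4,451/12,024 × $40,850 = 15,121.70; Unit G1 2,108/12,024 × $40,850 = 7,161.66; Unit 1B 4,168/12,024 × $40,850 = 14,160.25; Unit 2B 331/12,024 × $40,850 = 1,124.53; Unit 3A 966/12,024 × $40,850 = 3,281.86.
At nearest $50: Unit 4A $15,100; Unit G1 $7,150; Unit 1B $14,150; Unit 2B $1,100; Unit 3A $3,300. Sum = $40,800.
Difference $40,850 − $40,800 = +$50 applied to largest metered usage (Unit 4A): Unit 4A becomes $15,150.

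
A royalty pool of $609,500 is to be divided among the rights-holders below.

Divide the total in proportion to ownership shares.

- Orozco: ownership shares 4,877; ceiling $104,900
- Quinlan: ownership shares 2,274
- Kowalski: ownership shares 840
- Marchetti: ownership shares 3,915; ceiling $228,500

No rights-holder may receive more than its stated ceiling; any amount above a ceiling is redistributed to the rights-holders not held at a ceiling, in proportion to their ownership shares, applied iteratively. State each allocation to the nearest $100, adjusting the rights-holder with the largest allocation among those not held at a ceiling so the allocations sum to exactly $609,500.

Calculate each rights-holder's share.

Combined ownership shares = 11,906.
Proportional shares (ignoring caps): Orozco 249,666.68; Quinlan 116,412.15; Kowalski 43,001.85; Marchetti 200,419.33.
Held at cap: Orozco ($104,900); balance $504,600 reallocated over remaining ownership shares 7,029.
Held at cap: Marchetti ($228,500); balance $276,100 reallocated over remaining ownership shares 3,114.
Remaining shares: Quinlan 201,622.16 → $201,600; Kowalski 74,477.84 → $74,500.

Orozco: $104,900; Quinlan: $201,600; Kowalski: $74,500; Marchetti: $228,500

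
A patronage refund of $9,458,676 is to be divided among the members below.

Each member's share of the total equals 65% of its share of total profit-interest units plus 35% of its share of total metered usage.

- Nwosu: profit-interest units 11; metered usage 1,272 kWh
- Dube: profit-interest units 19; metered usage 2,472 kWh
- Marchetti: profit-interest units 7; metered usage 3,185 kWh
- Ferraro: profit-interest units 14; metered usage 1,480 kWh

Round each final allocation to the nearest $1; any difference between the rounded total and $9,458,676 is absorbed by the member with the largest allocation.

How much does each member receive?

Totals — profit-interest units 51, metered usage 8,409.
Combined weights (65% profit-interest units + 35% metered usage): Nwosu 0.1931; Dube 0.3450; Marchetti 0.2218; Ferraro 0.2400.
Proportional shares: Nwosu 1,826,842.57; Dube 3,263,684.22; Marchetti 2,097,763.93; Ferraro 2,270,385.28.
At nearest $1: Nwosu $1,826,843; Dube $3,263,684; Marchetti $2,097,764; Ferraro $2,270,385. Sum = $9,458,676.
No rounding difference to absorb.

Nwosu: $1,826,843 | Dube: $3,263,684 | Marchetti: $2,097,764 | Ferraro: $2,270,385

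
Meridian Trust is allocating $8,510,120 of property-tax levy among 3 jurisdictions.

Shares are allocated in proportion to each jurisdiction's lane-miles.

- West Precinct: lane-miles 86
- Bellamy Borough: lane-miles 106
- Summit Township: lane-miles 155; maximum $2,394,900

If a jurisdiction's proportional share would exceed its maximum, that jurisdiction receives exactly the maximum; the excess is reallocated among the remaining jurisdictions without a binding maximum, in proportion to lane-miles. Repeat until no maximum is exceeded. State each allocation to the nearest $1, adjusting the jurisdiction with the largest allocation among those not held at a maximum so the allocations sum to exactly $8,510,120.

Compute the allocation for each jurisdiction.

Total lane-miles = 347.
Pro-rata shares before constraints: West Precinct 2,109,136.37; Bellamy Borough 2,599,633.20; Summit Township 3,801,350.43.
Held at cap: Summit Township ($2,394,900); residual $6,115,220 reallocated over remaining lane-miles 192.
Redistributed shares: West Precinct 2,739,108.96 → $2,739,109; Bellamy Borough 3,376,111.04 → $3,376,111.

West Precinct: $2,739,109 · Bellamy Borough: $3,376,111 · Summit Township: $2,394,900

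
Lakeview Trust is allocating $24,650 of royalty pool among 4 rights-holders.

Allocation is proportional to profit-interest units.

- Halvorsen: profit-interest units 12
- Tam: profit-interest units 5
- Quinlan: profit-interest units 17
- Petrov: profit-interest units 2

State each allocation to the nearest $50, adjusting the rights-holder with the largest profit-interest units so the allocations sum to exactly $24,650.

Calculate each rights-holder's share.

Sum of profit-interest units: 36.
Pro-rata amounts: Halvorsen 12/36 × $24,650 = 8,216.67; Tam 5/36 × $24,650 = 3,423.61; Quinlan 17/36 × $24,650 = 11,640.28; Petrov 2/36 × $24,650 = 1,369.44.
Rounded to nearest $50: Halvorsen $8,200; Tam $3,400; Quinlan $11,650; Petrov $1,350. Sum = $24,600.
Difference $24,650 − $24,600 = +$50 applied to largest profit-interest units (Quinlan): Quinlan becomes $11,700.

Halvorsen: $8,200 · Tam: $3,400 · Quinlan: $11,700 · Petrov: $1,350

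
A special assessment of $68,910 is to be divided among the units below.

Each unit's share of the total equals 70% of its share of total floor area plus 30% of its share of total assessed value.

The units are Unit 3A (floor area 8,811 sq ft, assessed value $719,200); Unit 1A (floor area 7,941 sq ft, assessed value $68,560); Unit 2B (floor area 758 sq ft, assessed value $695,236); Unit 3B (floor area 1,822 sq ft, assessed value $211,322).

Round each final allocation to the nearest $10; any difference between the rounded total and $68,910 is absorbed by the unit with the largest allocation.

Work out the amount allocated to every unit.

Unit 3A: $30,770 · Unit 1A: $20,650 · Unit 2B: $10,370 · Unit 3B: $7,120

Totals — floor area 19,332, assessed value 1,694,318.
Combined weights (70% floor area + 30% assessed value): Unit 3A 0.4464; Unit 1A 0.2997; Unit 2B 0.1505; Unit 3B 0.1034.
Unrounded shares: Unit 3A 30,760.34; Unit 1A 20,650.82; Unit 2B 10,374.18; Unit 3B 7,124.65.
At nearest $10: Unit 3A $30,760; Unit 1A $20,650; Unit 2B $10,370; Unit 3B $7,120. Sum = $68,900.
Difference $68,910 − $68,900 = +$10 applied to largest allocation (Unit 3A): Unit 3A becomes $30,770.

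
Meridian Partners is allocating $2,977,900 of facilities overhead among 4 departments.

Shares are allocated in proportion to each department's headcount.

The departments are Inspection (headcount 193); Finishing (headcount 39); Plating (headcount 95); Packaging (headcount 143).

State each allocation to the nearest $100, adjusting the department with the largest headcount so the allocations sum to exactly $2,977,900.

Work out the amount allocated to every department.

Inspection: $1,222,900; Finishing: $247,100; Plating: $601,900; Packaging: $906,000

Sum of headcount: 470.
Proportional shares: Inspection 193/470 × $2,977,900 = 1,222,839.79; Finishing 39/470 × $2,977,900 = 247,102.34; Plating 95/470 × $2,977,900 = 601,915.96; Packaging 143/470 × $2,977,900 = 906,041.91.
At nearest $100: Inspection $1,222,800; Finishing $247,100; Plating $601,900; Packaging $906,000. Sum = $2,977,800.
Difference $2,977,900 − $2,977,800 = +$100 applied to largest headcount (Inspection): Inspection becomes $1,222,900.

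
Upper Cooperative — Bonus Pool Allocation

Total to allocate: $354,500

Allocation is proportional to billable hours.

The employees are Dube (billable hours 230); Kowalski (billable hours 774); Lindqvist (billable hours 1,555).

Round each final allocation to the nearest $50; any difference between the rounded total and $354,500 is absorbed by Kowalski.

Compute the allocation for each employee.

Dube: $31,850 | Kowalski: $107,250 | Lindqvist: $215,400

Total billable hours = 2,559.
Raw shares: Dube 230/2,559 × $354,500 = 31,862.06; Kowalski 774/2,559 × $354,500 = 107,222.74; Lindqvist 1,555/2,559 × $354,500 = 215,415.20.
At nearest $50: Dube $31,850; Kowalski $107,200; Lindqvist $215,400. Sum = $354,450.
Difference $354,500 − $354,450 = +$50 applied to Kowalski: Kowalski becomes $107,250.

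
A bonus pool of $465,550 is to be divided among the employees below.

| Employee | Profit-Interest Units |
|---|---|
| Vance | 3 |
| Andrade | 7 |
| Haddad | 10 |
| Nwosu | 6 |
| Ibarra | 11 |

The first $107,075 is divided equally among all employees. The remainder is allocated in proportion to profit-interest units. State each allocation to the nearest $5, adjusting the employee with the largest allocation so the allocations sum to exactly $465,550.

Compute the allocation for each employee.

Vance: $50,480 · Andrade: $89,235 · Haddad: $118,300 · Nwosu: $79,545 · Ibarra: $127,990

Equal tier: $107,075 ÷ 5 = $21,415 apiece.
Remainder $358,475 by profit-interest units (total 37): Vance 29,065.54 → $29,065; Andrade 67,819.59 → $67,820; Haddad 96,885.14 → $96,885; Nwosu 58,131.08 → $58,130; Ibarra 106,573.65 → $106,575.
Totals: Vance $21,415 + $29,065 = $50,480; Andrade $21,415 + $67,820 = $89,235; Haddad $21,415 + $96,885 = $118,300; Nwosu $21,415 + $58,130 = $79,545; Ibarra $21,415 + $106,575 = $127,990.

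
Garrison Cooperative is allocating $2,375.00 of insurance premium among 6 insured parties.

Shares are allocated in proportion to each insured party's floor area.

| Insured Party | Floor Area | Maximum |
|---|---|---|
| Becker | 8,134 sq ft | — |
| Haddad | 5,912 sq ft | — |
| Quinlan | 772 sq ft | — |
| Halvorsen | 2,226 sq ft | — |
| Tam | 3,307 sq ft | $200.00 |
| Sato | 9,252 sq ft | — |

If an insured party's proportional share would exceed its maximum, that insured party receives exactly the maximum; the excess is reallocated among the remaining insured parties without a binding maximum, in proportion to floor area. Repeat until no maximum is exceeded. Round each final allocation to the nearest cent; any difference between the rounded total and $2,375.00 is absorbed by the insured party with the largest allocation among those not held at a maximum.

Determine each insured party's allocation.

Floor area total: 29,603.
Proportional shares (ignoring caps): Becker 652.5774; Haddad 474.3100; Quinlan 61.9363; Halvorsen 178.5883; Tam 265.3152; Sato 742.2727.
Held at cap: Tam ($200.00); balance $2,175.00 reallocated over remaining floor area 26,296.
Shares after redistribution: Becker 672.7810 → $672.78; Haddad 488.9945 → $488.99; Quinlan 63.8538 → $63.85; Halvorsen 184.1174 → $184.12; Sato 765.2533 → $765.25.
Rounding difference +$0.01 applied to Sato → $765.26.

Becker: $672.78 · Haddad: $488.99 · Quinlan: $63.85 · Halvorsen: $184.12 · Tam: $200.00 · Sato: $765.26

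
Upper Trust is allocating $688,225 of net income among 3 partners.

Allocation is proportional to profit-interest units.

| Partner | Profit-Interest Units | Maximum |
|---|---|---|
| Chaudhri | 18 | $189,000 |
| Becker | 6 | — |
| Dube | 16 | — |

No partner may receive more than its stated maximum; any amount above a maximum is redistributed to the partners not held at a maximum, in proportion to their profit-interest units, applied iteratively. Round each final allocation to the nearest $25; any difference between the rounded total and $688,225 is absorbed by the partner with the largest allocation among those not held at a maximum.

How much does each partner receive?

Chaudhri: $189,000 | Becker: $136,150 | Dube: $363,075

Profit-interest units total: 40.
Pro-rata shares before constraints: Chaudhri 309,701.25; Becker 103,233.75; Dube 275,290.00.
Held at cap: Chaudhri ($189,000); residual $499,225 reallocated over remaining profit-interest units 22.
Remaining shares: Becker 136,152.27 → $136,150; Dube 363,072.73 → $363,075.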